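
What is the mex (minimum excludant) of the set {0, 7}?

0 is in the set but 1 is not, so the mex is 1.

1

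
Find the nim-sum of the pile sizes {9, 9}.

0

Write each in binary and XOR column by column:
  1001  (9)
  1001  (9)
  ----
  0000  (0)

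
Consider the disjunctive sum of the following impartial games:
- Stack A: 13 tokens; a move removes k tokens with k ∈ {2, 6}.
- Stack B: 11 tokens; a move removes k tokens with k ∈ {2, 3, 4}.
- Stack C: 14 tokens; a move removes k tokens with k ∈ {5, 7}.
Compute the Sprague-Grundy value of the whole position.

2

Build the Grundy sequence for stack A with g(k) = mex{g(k−s) : s ∈ {2, 6}, s ≤ k}:
k:     0  1  2  3  4  5  6  7  8  9 10 11 12 13
g(k):  0  0  1  1  0  0  1  1  0  0  1  1  0  0
So g(13) = 0.
For stack B, compute g(0), g(1), … with moves {2, 3, 4}:
k:     0  1  2  3  4  5  6  7  8  9 10 11
g(k):  0  0  1  1  2  2  0  0  1  1  2  2
So g(11) = 2.
Build the Grundy sequence for stack C with g(k) = mex{g(k−s) : s ∈ {5, 7}, s ≤ k}:
k:     0  1  2  3  4  5  6  7  8  9 10 11 12 13 14
g(k):  0  0  0  0  0  1  1  1  1  1  2  2  0  0  0
So g(14) = 0.
By the Sprague-Grundy theorem, the Grundy value of a sum of independent games is the XOR of the component values.
Combined value = 0 ⊕ 2 ⊕ 0 = 2.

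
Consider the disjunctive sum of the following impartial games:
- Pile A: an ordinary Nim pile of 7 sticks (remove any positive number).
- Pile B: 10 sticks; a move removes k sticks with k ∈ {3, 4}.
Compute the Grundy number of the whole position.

Pile A is a plain Nim pile of size 7, so its Grundy value is 7.
Build the Grundy sequence for pile B with g(k) = mex{g(k−s) : s ∈ {3, 4}, s ≤ k}:
k:     0  1  2  3  4  5  6  7  8  9 10
g(k):  0  0  0  1  1  1  2  0  0  0  1
So g(10) = 1.
The value of a disjunctive sum is the nim-sum of the parts.
Combined value = 7 ⊕ 1 = 6.

6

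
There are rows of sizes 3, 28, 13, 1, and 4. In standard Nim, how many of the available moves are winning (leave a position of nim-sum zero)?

1

Nim-sum: 3 XOR 28 XOR 13 XOR 1 XOR 4 = 23.
The overall nim-sum is X = 23. A row of size p has a winning move iff p XOR X < p (reduce it to p XOR X).
  3: 3 XOR 23 = 20 ≥ 3 — no move.
  28: 28 XOR 23 = 11 < 28 — winning move (to 11).
  13: 13 XOR 23 = 26 ≥ 13 — no move.
  1: 1 XOR 23 = 22 ≥ 1 — no move.
  4: 4 XOR 23 = 19 ≥ 4 — no move.
That gives 1 winning move.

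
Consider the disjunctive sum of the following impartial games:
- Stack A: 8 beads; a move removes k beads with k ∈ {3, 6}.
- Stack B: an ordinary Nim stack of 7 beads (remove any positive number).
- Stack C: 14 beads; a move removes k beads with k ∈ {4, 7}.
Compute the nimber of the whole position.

Build the Grundy sequence for stack A with g(k) = mex{g(k−s) : s ∈ {3, 6}, s ≤ k}:
k:     0  1  2  3  4  5  6  7  8
g(k):  0  0  0  1  1  1  2  2  2
So g(8) = 2.
Stack B is a plain Nim stack of size 7, so its Grundy value is 7.
Build the Grundy sequence for stack C with g(k) = mex{g(k−s) : s ∈ {4, 7}, s ≤ k}:
k:     0  1  2  3  4  5  6  7  8  9 10 11 12 13 14
g(k):  0  0  0  0  1  1  1  1  2  2  2  0  0  0  0
So g(14) = 0.
The value of a disjunctive sum is the nim-sum of the parts.
Combined value = 2 XOR 7 XOR 0 = 5.

5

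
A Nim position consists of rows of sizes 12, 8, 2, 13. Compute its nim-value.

11

In binary:
  1100  (12)
  1000  (8)
  0010  (2)
  1101  (13)
  ----
  1011  (11)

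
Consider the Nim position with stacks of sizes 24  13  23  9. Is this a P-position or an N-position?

Nim-sum: 24 XOR 13 XOR 23 XOR 9 = 11.
The nim-sum is 11 ≠ 0, so this is an N-position: the player to move can win.

N-position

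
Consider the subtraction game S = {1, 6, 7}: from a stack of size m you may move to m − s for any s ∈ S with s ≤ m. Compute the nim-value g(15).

Build the Grundy sequence with g(k) = mex{g(k−s) : s ∈ {1, 6, 7}, s ≤ k}:
k:     0  1  2  3  4  5  6  7  8  9 10 11 12 13 14 15
g(k):  0  1  0  1  0  1  2  3  2  3  2  3  0  1  0  1
So g(15) = 1.

1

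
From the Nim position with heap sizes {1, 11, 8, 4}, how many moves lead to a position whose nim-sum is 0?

In binary:
  0001  (1)
  1011  (11)
  1000  (8)
  0100  (4)
  ----
  0110  (6)
The overall nim-sum is X = 6. A heap of size p has a winning move iff p XOR X < p (reduce it to p XOR X).
  1: 1 XOR 6 = 7 ≥ 1 — no move.
  11: 11 XOR 6 = 13 ≥ 11 — no move.
  8: 8 XOR 6 = 14 ≥ 8 — no move.
  4: 4 XOR 6 = 2 < 4 — winning move (to 2).
That gives 1 winning move.

1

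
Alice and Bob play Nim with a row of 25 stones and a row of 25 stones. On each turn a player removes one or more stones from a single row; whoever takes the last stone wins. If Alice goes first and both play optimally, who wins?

Write each in binary and XOR column by column:
  11001  (25)
  11001  (25)
  -----
  00000  (0)
The nim-sum is 0, so this is a P-position: the player to move is in a losing position under optimal play; Alice is about to move from it and so loses — Bob wins.

Bob wins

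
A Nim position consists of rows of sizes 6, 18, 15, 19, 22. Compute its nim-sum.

In binary:
  00110  (6)
  10010  (18)
  01111  (15)
  10011  (19)
  10110  (22)
  -----
  11110  (30)

30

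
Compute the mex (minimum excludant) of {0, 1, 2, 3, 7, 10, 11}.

4

The values 0, 1, 2, 3 are all present; 4 is the first non-negative integer missing from the set.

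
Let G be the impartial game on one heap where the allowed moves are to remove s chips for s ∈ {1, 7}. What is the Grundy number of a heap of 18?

Compute g(0), g(1), … for moves {1, 7}:
k:     0  1  2  3  4  5  6  7  8  9 10 11 12 13 14 15 16 17 18
g(k):  0  1  0  1  0  1  0  1  0  1  0  1  0  1  0  1  0  1  0
So g(18) = 0.

0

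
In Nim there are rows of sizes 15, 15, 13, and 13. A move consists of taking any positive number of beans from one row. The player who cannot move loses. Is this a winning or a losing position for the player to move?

Losing position

Compute the nim-sum pairwise:
15 XOR 15 = 0
0 XOR 13 = 13
13 XOR 13 = 0
The nim-sum is 0, so this is a P-position: the player to move is in a losing position under optimal play.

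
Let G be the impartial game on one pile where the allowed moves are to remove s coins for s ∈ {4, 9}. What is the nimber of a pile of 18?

Grundy values for subtraction set {4, 9}:
k:     0  1  2  3  4  5  6  7  8  9 10 11 12 13 14 15 16 17 18
g(k):  0  0  0  0  1  1  1  1  0  2  2  2  1  0  0  0  0  1  1
So g(18) = 1.

1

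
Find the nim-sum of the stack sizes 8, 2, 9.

3

Compute the nim-sum pairwise:
8 ^ 2 = 10
10 ^ 9 = 3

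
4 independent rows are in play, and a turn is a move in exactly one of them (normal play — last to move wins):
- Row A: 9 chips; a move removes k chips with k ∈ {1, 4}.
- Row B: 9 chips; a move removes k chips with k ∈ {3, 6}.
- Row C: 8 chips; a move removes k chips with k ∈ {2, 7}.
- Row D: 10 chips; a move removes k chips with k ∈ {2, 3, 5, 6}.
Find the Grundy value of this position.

1

For row A, compute g(0), g(1), … with moves {1, 4}:
g(0) = mex{} = 0
g(1) = mex{0} = 1
g(2) = mex{1} = 0
g(3) = mex{0} = 1
g(4) = mex{0,1} = 2
g(5) = mex{1,2} = 0
g(6) = mex{0} = 1
g(7) = mex{1} = 0
g(8) = mex{0,2} = 1
g(9) = mex{0,1} = 2
So g(9) = 2.
Build the Grundy sequence for row B with g(k) = mex{g(k−s) : s ∈ {3, 6}, s ≤ k}:
k:     0  1  2  3  4  5  6  7  8  9
g(k):  0  0  0  1  1  1  2  2  2  0
So g(9) = 0.
For row C, compute g(0), g(1), … with moves {2, 7}:
g(0) = mex{} = 0
g(1) = mex{} = 0
g(2) = mex{0} = 1
g(3) = mex{0} = 1
g(4) = mex{1} = 0
g(5) = mex{1} = 0
g(6) = mex{0} = 1
g(7) = mex{0} = 1
g(8) = mex{0,1} = 2
So g(8) = 2.
For row D, compute g(0), g(1), … with moves {2, 3, 5, 6}:
k:     0  1  2  3  4  5  6  7  8  9 10
g(k):  0  0  1  1  2  2  3  3  0  0  1
So g(10) = 1.
By the Sprague-Grundy theorem, the Grundy value of a sum of independent games is the XOR of the component values.
Combined value = 2 XOR 0 XOR 2 XOR 1 = 1.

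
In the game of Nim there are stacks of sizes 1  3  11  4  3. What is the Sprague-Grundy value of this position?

14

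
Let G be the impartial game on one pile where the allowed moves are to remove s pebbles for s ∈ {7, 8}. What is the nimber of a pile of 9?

1

Build the Grundy sequence with g(k) = mex{g(k−s) : s ∈ {7, 8}, s ≤ k}:
k:     0  1  2  3  4  5  6  7  8  9
g(k):  0  0  0  0  0  0  0  1  1  1
So g(9) = 1.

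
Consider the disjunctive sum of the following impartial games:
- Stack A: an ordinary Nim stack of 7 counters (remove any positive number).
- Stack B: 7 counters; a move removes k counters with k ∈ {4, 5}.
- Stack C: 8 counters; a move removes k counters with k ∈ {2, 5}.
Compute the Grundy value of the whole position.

Stack A is a plain Nim stack of size 7, so its Grundy value is 7.
Grundy values for stack B (subtraction set {4, 5}):
g(0) = mex{} = 0
g(1) = mex{} = 0
g(2) = mex{} = 0
g(3) = mex{} = 0
g(4) = mex{0} = 1
g(5) = mex{0} = 1
g(6) = mex{0} = 1
g(7) = mex{0} = 1
So g(7) = 1.
For stack C, compute g(0), g(1), … with moves {2, 5}:
g(0) = mex{} = 0
g(1) = mex{} = 0
g(2) = mex{0} = 1
g(3) = mex{0} = 1
g(4) = mex{1} = 0
g(5) = mex{0,1} = 2
g(6) = mex{0} = 1
g(7) = mex{1,2} = 0
g(8) = mex{1} = 0
So g(8) = 0.
The value of a disjunctive sum is the nim-sum of the parts.
Combined value = 7 ⊕ 1 ⊕ 0 = 6.

6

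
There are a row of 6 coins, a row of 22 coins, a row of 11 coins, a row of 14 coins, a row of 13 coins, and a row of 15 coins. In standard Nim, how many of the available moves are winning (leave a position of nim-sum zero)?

1

Nim-sum: 6 XOR 22 XOR 11 XOR 14 XOR 13 XOR 15 = 23.
The overall nim-sum is X = 23. A row of size p has a winning move iff p XOR X < p (reduce it to p XOR X).
  6: 6 XOR 23 = 17 ≥ 6 — no move.
  22: 22 XOR 23 = 1 < 22 — winning move (to 1).
  11: 11 XOR 23 = 28 ≥ 11 — no move.
  14: 14 XOR 23 = 25 ≥ 14 — no move.
  13: 13 XOR 23 = 26 ≥ 13 — no move.
  15: 15 XOR 23 = 24 ≥ 15 — no move.
That gives 1 winning move.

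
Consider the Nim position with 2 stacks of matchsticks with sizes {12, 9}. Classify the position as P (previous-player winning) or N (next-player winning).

Nim-sum: 12 ⊕ 9 = 5.
The nim-sum is 5 ≠ 0, so this is an N-position: the player to move can win.

N-position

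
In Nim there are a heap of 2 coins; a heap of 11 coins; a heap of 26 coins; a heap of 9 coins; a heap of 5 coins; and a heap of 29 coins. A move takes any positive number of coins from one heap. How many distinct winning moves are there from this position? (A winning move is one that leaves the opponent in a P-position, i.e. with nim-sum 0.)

Nim-sum: 2 XOR 11 XOR 26 XOR 9 XOR 5 XOR 29 = 2.
The overall nim-sum is X = 2. A heap of size p has a winning move iff p XOR X < p (reduce it to p XOR X).
  2: 2 XOR 2 = 0 < 2 — winning move (to 0).
  11: 11 XOR 2 = 9 < 11 — winning move (to 9).
  26: 26 XOR 2 = 24 < 26 — winning move (to 24).
  9: 9 XOR 2 = 11 ≥ 9 — no move.
  5: 5 XOR 2 = 7 ≥ 5 — no move.
  29: 29 XOR 2 = 31 ≥ 29 — no move.
That gives 3 winning moves.

3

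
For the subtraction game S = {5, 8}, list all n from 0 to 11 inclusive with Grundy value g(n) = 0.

Compute g(0), g(1), … for moves {5, 8}:
g(0) = mex{} = 0
g(1) = mex{} = 0
g(2) = mex{} = 0
g(3) = mex{} = 0
g(4) = mex{} = 0
g(5) = mex{0} = 1
g(6) = mex{0} = 1
g(7) = mex{0} = 1
g(8) = mex{0} = 1
g(9) = mex{0} = 1
g(10) = mex{0,1} = 2
g(11) = mex{0,1} = 2
The P-positions (g = 0) in 0..11 are 0, 1, 2, 3, 4.

0, 1, 2, 3, 4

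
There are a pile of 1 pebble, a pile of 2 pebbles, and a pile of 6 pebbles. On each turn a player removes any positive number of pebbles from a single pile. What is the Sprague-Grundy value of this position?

Nim-sum: 1 XOR 2 XOR 6 = 5.

5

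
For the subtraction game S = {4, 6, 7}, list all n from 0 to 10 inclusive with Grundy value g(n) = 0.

0, 1, 2, 3

Grundy values for subtraction set {4, 6, 7}:
g(0) = mex{} = 0
g(1) = mex{} = 0
g(2) = mex{} = 0
g(3) = mex{} = 0
g(4) = mex{0} = 1
g(5) = mex{0} = 1
g(6) = mex{0} = 1
g(7) = mex{0} = 1
g(8) = mex{0,1} = 2
g(9) = mex{0,1} = 2
g(10) = mex{0,1} = 2
The P-positions (g = 0) in 0..10 are 0, 1, 2, 3.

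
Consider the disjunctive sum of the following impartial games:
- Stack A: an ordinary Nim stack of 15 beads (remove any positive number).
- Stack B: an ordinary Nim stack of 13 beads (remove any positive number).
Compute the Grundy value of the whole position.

2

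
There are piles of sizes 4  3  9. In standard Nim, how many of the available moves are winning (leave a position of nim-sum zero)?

Write each in binary and XOR column by column:
  0100  (4)
  0011  (3)
  1001  (9)
  ----
  1110  (14)
The overall nim-sum is X = 14. A pile of size p has a winning move iff p XOR X < p (reduce it to p XOR X).
  4: 4 XOR 14 = 10 ≥ 4 — no move.
  3: 3 XOR 14 = 13 ≥ 3 — no move.
  9: 9 XOR 14 = 7 < 9 — winning move (to 7).
That gives 1 winning move.

1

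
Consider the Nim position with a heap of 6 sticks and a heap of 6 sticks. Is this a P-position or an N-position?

P-position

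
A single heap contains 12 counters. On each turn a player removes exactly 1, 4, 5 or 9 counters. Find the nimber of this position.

2

Grundy values for subtraction set {1, 4, 5, 9}:
g(0) = mex{} = 0
g(1) = mex{0} = 1
g(2) = mex{1} = 0
g(3) = mex{0} = 1
g(4) = mex{0,1} = 2
g(5) = mex{0,1,2} = 3
g(6) = mex{0,1,3} = 2
g(7) = mex{0,1,2} = 3
g(8) = mex{1,2,3} = 0
g(9) = mex{0,2,3} = 1
g(10) = mex{1,2,3} = 0
g(11) = mex{0,2,3} = 1
g(12) = mex{0,1,3} = 2
So g(12) = 2.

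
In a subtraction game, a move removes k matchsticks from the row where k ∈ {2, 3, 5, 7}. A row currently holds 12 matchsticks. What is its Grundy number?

Grundy values for subtraction set {2, 3, 5, 7}:
k:     0  1  2  3  4  5  6  7  8  9 10 11 12
g(k):  0  0  1  1  2  2  3  3  4  0  0  1  1
So g(12) = 1.

1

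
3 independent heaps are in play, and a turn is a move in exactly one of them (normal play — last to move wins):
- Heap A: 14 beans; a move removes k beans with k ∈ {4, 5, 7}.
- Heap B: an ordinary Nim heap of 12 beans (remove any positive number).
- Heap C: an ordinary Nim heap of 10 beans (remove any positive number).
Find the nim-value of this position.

6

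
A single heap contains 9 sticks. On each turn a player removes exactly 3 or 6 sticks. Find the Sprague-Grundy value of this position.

0

Build the Grundy sequence with g(k) = mex{g(k−s) : s ∈ {3, 6}, s ≤ k}:
g(0) = mex{} = 0
g(1) = mex{} = 0
g(2) = mex{} = 0
g(3) = mex{0} = 1
g(4) = mex{0} = 1
g(5) = mex{0} = 1
g(6) = mex{0,1} = 2
g(7) = mex{0,1} = 2
g(8) = mex{0,1} = 2
g(9) = mex{1,2} = 0
So g(9) = 0.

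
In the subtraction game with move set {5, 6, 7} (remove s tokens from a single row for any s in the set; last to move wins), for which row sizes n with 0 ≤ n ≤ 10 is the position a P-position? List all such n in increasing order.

0, 1, 2, 3, 4

Compute g(0), g(1), … for moves {5, 6, 7}:
g(0) = mex{} = 0
g(1) = mex{} = 0
g(2) = mex{} = 0
g(3) = mex{} = 0
g(4) = mex{} = 0
g(5) = mex{0} = 1
g(6) = mex{0} = 1
g(7) = mex{0} = 1
g(8) = mex{0} = 1
g(9) = mex{0} = 1
g(10) = mex{0,1} = 2
The P-positions (g = 0) in 0..10 are 0, 1, 2, 3, 4.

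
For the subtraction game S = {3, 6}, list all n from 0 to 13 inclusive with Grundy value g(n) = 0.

0, 1, 2, 9, 10, 11

Compute g(0), g(1), … for moves {3, 6}:
k:     0  1  2  3  4  5  6  7  8  9 10 11 12 13
g(k):  0  0  0  1  1  1  2  2  2  0  0  0  1  1
The P-positions (g = 0) in 0..13 are 0, 1, 2, 9, 10, 11.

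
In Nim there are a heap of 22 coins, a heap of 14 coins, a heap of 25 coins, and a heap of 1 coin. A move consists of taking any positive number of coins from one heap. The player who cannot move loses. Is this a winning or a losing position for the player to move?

Nim-sum: 22 ⊕ 14 ⊕ 25 ⊕ 1 = 0.
The nim-sum is 0, so this is a P-position: the player to move is in a losing position under optimal play.

Losing position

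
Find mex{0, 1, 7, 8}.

2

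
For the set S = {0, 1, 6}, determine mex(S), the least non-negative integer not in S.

The values 0, 1 are all present; 2 is the first non-negative integer missing from the set.

2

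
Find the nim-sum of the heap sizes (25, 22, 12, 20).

23

Nim-sum: 25 ^ 22 ^ 12 ^ 20 = 23.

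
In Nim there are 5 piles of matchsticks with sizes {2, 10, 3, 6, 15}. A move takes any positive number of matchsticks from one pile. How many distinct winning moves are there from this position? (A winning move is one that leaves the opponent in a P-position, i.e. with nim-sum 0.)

Bitwise XOR of the heap sizes:
  0010  (2)
  1010  (10)
  0011  (3)
  0110  (6)
  1111  (15)
  ----
  0010  (2)
The overall nim-sum is X = 2. A pile of size p has a winning move iff p XOR X < p (reduce it to p XOR X).
  2: 2 XOR 2 = 0 < 2 — winning move (to 0).
  10: 10 XOR 2 = 8 < 10 — winning move (to 8).
  3: 3 XOR 2 = 1 < 3 — winning move (to 1).
  6: 6 XOR 2 = 4 < 6 — winning move (to 4).
  15: 15 XOR 2 = 13 < 15 — winning move (to 13).
That gives 5 winning moves.

5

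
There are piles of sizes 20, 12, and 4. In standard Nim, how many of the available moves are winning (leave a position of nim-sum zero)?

1

Bitwise XOR of the heap sizes:
  10100  (20)
  01100  (12)
  00100  (4)
  -----
  11100  (28)
The overall nim-sum is X = 28. A pile of size p has a winning move iff p XOR X < p (reduce it to p XOR X).
  20: 20 XOR 28 = 8 < 20 — winning move (to 8).
  12: 12 XOR 28 = 16 ≥ 12 — no move.
  4: 4 XOR 28 = 24 ≥ 4 — no move.
That gives 1 winning move.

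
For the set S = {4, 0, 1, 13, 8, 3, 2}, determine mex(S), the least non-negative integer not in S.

The values 0, 1, 2, 3, 4 are all present; 5 is the first non-negative integer missing from the set.

5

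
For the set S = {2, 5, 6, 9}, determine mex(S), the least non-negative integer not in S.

0

0 is not in the set, so the mex is 0.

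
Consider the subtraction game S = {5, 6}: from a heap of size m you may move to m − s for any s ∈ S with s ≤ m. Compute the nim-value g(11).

0

Compute g(0), g(1), … for moves {5, 6}:
k:     0  1  2  3  4  5  6  7  8  9 10 11
g(k):  0  0  0  0  0  1  1  1  1  1  2  0
So g(11) = 0.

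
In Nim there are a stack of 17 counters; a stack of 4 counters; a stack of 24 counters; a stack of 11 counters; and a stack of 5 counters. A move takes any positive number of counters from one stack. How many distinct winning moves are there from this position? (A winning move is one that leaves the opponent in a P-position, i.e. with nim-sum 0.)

Nim-sum: 17 ^ 4 ^ 24 ^ 11 ^ 5 = 3.
The overall nim-sum is X = 3. A stack of size p has a winning move iff p XOR X < p (reduce it to p XOR X).
  17: 17 XOR 3 = 18 ≥ 17 — no move.
  4: 4 XOR 3 = 7 ≥ 4 — no move.
  24: 24 XOR 3 = 27 ≥ 24 — no move.
  11: 11 XOR 3 = 8 < 11 — winning move (to 8).
  5: 5 XOR 3 = 6 ≥ 5 — no move.
That gives 1 winning move.

1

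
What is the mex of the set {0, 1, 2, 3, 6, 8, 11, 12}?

The values 0, 1, 2, 3 are all present; 4 is the first non-negative integer missing from the set.

4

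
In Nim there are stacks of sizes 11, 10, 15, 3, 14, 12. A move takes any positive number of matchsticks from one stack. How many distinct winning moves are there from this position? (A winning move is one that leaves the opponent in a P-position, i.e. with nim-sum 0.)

Bitwise XOR of the heap sizes:
  1011  (11)
  1010  (10)
  1111  (15)
  0011  (3)
  1110  (14)
  1100  (12)
  ----
  1111  (15)
The overall nim-sum is X = 15. A stack of size p has a winning move iff p XOR X < p (reduce it to p XOR X).
  11: 11 XOR 15 = 4 < 11 — winning move (to 4).
  10: 10 XOR 15 = 5 < 10 — winning move (to 5).
  15: 15 XOR 15 = 0 < 15 — winning move (to 0).
  3: 3 XOR 15 = 12 ≥ 3 — no move.
  14: 14 XOR 15 = 1 < 14 — winning move (to 1).
  12: 12 XOR 15 = 3 < 12 — winning move (to 3).
That gives 5 winning moves.

5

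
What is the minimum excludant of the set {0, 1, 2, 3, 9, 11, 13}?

4

The values 0, 1, 2, 3 are all present; 4 is the first non-negative integer missing from the set.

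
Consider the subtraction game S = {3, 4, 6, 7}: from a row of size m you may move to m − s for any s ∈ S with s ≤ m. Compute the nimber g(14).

Grundy values for subtraction set {3, 4, 6, 7}:
k:     0  1  2  3  4  5  6  7  8  9 10 11 12 13 14
g(k):  0  0  0  1  1  1  2  2  2  3  0  0  0  1  1
So g(14) = 1.

1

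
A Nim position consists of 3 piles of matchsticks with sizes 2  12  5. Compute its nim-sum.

11

Compute the nim-sum pairwise:
2 ⊕ 12 = 14
14 ⊕ 5 = 11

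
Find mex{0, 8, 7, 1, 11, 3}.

2

The values 0, 1 are all present; 2 is the first non-negative integer missing from the set.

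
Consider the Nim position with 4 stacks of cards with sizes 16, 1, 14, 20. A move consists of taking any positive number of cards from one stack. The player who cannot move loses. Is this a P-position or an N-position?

N-position

Bitwise XOR of the heap sizes:
  10000  (16)
  00001  (1)
  01110  (14)
  10100  (20)
  -----
  01011  (11)
The nim-sum is 11 ≠ 0, so this is an N-position: the player to move can win.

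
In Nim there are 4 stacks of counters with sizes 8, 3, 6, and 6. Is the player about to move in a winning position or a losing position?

Winning position

Bitwise XOR of the heap sizes:
  1000  (8)
  0011  (3)
  0110  (6)
  0110  (6)
  ----
  1011  (11)
The nim-sum is 11 ≠ 0, so this is an N-position: the player to move can win.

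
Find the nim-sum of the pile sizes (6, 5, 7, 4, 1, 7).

Bitwise XOR of the heap sizes:
  110  (6)
  101  (5)
  111  (7)
  100  (4)
  001  (1)
  111  (7)
  ---
  110  (6)

6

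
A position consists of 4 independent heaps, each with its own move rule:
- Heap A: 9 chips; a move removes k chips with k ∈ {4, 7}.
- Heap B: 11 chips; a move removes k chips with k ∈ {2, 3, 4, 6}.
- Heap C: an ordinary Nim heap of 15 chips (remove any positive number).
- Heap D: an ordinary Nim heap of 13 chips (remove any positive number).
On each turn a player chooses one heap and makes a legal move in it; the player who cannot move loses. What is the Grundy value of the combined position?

1

Build the Grundy sequence for heap A with g(k) = mex{g(k−s) : s ∈ {4, 7}, s ≤ k}:
k:     0  1  2  3  4  5  6  7  8  9
g(k):  0  0  0  0  1  1  1  1  2  2
So g(9) = 2.
Grundy values for heap B (subtraction set {2, 3, 4, 6}):
g(0) = mex{} = 0
g(1) = mex{} = 0
g(2) = mex{0} = 1
g(3) = mex{0} = 1
g(4) = mex{0,1} = 2
g(5) = mex{0,1} = 2
g(6) = mex{0,1,2} = 3
g(7) = mex{0,1,2} = 3
g(8) = mex{1,2,3} = 0
g(9) = mex{1,2,3} = 0
g(10) = mex{0,2,3} = 1
g(11) = mex{0,2,3} = 1
So g(11) = 1.
Heap C is a plain Nim heap of size 15, so its Grundy value is 15.
Heap D is a plain Nim heap of size 13, so its Grundy value is 13.
By the Sprague-Grundy theorem, the Grundy value of a sum of independent games is the XOR of the component values.
Combined value = 2 ⊕ 1 ⊕ 15 ⊕ 13 = 1.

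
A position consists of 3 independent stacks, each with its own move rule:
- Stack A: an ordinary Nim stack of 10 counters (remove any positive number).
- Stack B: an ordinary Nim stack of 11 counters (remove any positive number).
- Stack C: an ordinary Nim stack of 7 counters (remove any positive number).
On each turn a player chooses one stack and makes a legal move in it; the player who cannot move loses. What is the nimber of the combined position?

6

Stack A is a plain Nim stack of size 10, so its Grundy value is 10.
Stack B is a plain Nim stack of size 11, so its Grundy value is 11.
Stack C is a plain Nim stack of size 7, so its Grundy value is 7.
The value of a disjunctive sum is the nim-sum of the parts.
Combined value = 10 ⊕ 11 ⊕ 7 = 6.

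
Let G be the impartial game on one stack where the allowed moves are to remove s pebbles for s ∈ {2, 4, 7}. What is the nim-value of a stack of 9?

Build the Grundy sequence with g(k) = mex{g(k−s) : s ∈ {2, 4, 7}, s ≤ k}:
g(0) = mex{} = 0
g(1) = mex{} = 0
g(2) = mex{0} = 1
g(3) = mex{0} = 1
g(4) = mex{0,1} = 2
g(5) = mex{0,1} = 2
g(6) = mex{1,2} = 0
g(7) = mex{0,1,2} = 3
g(8) = mex{0,2} = 1
g(9) = mex{1,2,3} = 0
So g(9) = 0.

0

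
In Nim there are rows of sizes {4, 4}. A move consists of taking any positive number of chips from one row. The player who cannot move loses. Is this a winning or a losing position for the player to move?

Nim-sum: 4 XOR 4 = 0.
The nim-sum is 0, so this is a P-position: the player to move is in a losing position under optimal play.

Losing position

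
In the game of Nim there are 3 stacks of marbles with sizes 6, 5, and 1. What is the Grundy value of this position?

Bitwise XOR of the heap sizes:
  110  (6)
  101  (5)
  001  (1)
  ---
  010  (2)

2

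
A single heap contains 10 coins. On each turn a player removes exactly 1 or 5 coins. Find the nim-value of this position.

Grundy values for subtraction set {1, 5}:
k:     0  1  2  3  4  5  6  7  8  9 10
g(k):  0  1  0  1  0  1  0  1  0  1  0
So g(10) = 0.

0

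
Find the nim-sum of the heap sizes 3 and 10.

9

Nim-sum: 3 ^ 10 = 9.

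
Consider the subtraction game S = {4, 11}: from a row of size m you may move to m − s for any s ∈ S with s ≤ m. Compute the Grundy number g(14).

1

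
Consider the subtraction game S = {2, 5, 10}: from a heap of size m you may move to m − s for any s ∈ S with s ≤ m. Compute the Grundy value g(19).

Compute g(0), g(1), … for moves {2, 5, 10}:
k:     0  1  2  3  4  5  6  7  8  9 10 11 12 13 14 15 16 17 18 19
g(k):  0  0  1  1  0  2  1  0  0  1  1  2  2  3  3  0  0  1  1  0
So g(19) = 0.

0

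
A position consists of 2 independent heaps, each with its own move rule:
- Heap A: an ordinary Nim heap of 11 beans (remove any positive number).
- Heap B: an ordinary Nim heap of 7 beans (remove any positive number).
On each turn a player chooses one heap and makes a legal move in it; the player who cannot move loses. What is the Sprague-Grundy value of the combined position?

Heap A is a plain Nim heap of size 11, so its Grundy value is 11.
Heap B is a plain Nim heap of size 7, so its Grundy value is 7.
The value of a disjunctive sum is the nim-sum of the parts.
Combined value = 11 XOR 7 = 12.

12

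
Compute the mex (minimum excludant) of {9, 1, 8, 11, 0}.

2

The values 0, 1 are all present; 2 is the first non-negative integer missing from the set.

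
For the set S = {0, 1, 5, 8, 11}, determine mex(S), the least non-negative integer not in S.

2

The values 0, 1 are all present; 2 is the first non-negative integer missing from the set.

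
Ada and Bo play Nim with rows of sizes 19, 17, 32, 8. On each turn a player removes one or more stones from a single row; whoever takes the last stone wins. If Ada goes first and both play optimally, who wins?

Ada wins

Nim-sum: 19 ⊕ 17 ⊕ 32 ⊕ 8 = 42.
The nim-sum is 42 ≠ 0, so this is an N-position: the player to move can win; Ada has a winning move.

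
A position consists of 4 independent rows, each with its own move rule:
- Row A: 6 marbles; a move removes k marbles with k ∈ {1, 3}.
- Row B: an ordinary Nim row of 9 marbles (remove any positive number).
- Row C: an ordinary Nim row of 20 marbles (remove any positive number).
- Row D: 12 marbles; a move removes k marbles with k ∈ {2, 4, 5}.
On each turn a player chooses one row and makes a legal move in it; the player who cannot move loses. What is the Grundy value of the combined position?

31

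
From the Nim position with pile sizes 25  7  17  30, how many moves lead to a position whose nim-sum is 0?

Nim-sum: 25 ⊕ 7 ⊕ 17 ⊕ 30 = 17.
The overall nim-sum is X = 17. A pile of size p has a winning move iff p XOR X < p (reduce it to p XOR X).
  25: 25 XOR 17 = 8 < 25 — winning move (to 8).
  7: 7 XOR 17 = 22 ≥ 7 — no move.
  17: 17 XOR 17 = 0 < 17 — winning move (to 0).
  30: 30 XOR 17 = 15 < 30 — winning move (to 15).
That gives 3 winning moves.

3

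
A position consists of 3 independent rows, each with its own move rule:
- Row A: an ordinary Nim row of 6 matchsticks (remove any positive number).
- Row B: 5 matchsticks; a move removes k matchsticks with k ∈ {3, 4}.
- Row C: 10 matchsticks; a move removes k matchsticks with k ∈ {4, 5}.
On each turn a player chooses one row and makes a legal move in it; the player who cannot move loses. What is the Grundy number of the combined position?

Row A is a plain Nim row of size 6, so its Grundy value is 6.
Build the Grundy sequence for row B with g(k) = mex{g(k−s) : s ∈ {3, 4}, s ≤ k}:
k:     0  1  2  3  4  5
g(k):  0  0  0  1  1  1
So g(5) = 1.
Build the Grundy sequence for row C with g(k) = mex{g(k−s) : s ∈ {4, 5}, s ≤ k}:
k:     0  1  2  3  4  5  6  7  8  9 10
g(k):  0  0  0  0  1  1  1  1  2  0  0
So g(10) = 0.
The value of a disjunctive sum is the nim-sum of the parts.
Combined value = 6 ⊕ 1 ⊕ 0 = 7.

7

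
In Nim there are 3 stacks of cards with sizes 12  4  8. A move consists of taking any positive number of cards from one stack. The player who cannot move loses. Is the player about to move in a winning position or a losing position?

Losing position

Nim-sum: 12 ^ 4 ^ 8 = 0.
The nim-sum is 0, so this is a P-position: the player to move is in a losing position under optimal play.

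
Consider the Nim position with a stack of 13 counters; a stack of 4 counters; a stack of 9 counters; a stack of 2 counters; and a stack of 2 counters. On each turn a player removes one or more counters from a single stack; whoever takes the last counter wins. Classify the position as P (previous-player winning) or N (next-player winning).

P-position

Nim-sum: 13 ⊕ 4 ⊕ 9 ⊕ 2 ⊕ 2 = 0.
The nim-sum is 0, so this is a P-position: the player to move is in a losing position under optimal play.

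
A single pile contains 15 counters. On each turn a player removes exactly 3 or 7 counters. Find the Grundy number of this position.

1

Grundy values for subtraction set {3, 7}:
k:     0  1  2  3  4  5  6  7  8  9 10 11 12 13 14 15
g(k):  0  0  0  1  1  1  0  2  2  1  0  0  0  1  1  1
So g(15) = 1.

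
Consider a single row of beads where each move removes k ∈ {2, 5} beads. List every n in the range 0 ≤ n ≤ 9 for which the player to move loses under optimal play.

Build the Grundy sequence with g(k) = mex{g(k−s) : s ∈ {2, 5}, s ≤ k}:
g(0) = mex{} = 0
g(1) = mex{} = 0
g(2) = mex{0} = 1
g(3) = mex{0} = 1
g(4) = mex{1} = 0
g(5) = mex{0,1} = 2
g(6) = mex{0} = 1
g(7) = mex{1,2} = 0
g(8) = mex{1} = 0
g(9) = mex{0} = 1
The P-positions (g = 0) in 0..9 are 0, 1, 4, 7, 8.

0, 1, 4, 7, 8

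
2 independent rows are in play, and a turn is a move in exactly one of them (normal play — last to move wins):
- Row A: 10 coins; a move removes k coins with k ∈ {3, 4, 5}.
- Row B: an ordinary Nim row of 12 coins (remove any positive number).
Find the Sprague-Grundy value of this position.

12

For row A, compute g(0), g(1), … with moves {3, 4, 5}:
g(0) = mex{} = 0
g(1) = mex{} = 0
g(2) = mex{} = 0
g(3) = mex{0} = 1
g(4) = mex{0} = 1
g(5) = mex{0} = 1
g(6) = mex{0,1} = 2
g(7) = mex{0,1} = 2
g(8) = mex{1} = 0
g(9) = mex{1,2} = 0
g(10) = mex{1,2} = 0
So g(10) = 0.
Row B is a plain Nim row of size 12, so its Grundy value is 12.
By the Sprague-Grundy theorem, the Grundy value of a sum of independent games is the XOR of the component values.
Combined value = 0 XOR 12 = 12.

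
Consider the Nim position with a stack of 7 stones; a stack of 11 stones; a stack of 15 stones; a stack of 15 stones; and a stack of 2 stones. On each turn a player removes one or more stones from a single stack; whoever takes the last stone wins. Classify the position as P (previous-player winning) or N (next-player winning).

Nim-sum: 7 XOR 11 XOR 15 XOR 15 XOR 2 = 14.
The nim-sum is 14 ≠ 0, so this is an N-position: the player to move can win.

N-position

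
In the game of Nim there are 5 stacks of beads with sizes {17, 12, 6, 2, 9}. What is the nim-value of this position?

16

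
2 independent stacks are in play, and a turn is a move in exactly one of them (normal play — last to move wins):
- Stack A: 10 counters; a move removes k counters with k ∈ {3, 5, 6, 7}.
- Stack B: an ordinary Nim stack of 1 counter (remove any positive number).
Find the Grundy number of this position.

1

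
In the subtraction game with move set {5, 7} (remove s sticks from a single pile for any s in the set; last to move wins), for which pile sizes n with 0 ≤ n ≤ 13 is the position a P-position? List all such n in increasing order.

0, 1, 2, 3, 4, 12, 13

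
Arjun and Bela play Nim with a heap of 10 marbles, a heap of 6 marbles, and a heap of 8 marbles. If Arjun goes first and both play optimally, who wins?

Arjun wins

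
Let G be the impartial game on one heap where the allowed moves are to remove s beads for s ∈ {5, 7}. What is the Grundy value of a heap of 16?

Grundy values for subtraction set {5, 7}:
k:     0  1  2  3  4  5  6  7  8  9 10 11 12 13 14 15 16
g(k):  0  0  0  0  0  1  1  1  1  1  2  2  0  0  0  0  0
So g(16) = 0.

0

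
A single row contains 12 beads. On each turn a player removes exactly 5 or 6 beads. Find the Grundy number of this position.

Grundy values for subtraction set {5, 6}:
k:     0  1  2  3  4  5  6  7  8  9 10 11 12
g(k):  0  0  0  0  0  1  1  1  1  1  2  0  0
So g(12) = 0.

0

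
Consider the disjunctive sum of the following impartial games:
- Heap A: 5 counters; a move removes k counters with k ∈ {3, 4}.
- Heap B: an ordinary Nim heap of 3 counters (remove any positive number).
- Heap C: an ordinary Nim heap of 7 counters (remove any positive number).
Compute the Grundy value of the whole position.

For heap A, compute g(0), g(1), … with moves {3, 4}:
g(0) = mex{} = 0
g(1) = mex{} = 0
g(2) = mex{} = 0
g(3) = mex{0} = 1
g(4) = mex{0} = 1
g(5) = mex{0} = 1
So g(5) = 1.
Heap B is a plain Nim heap of size 3, so its Grundy value is 3.
Heap C is a plain Nim heap of size 7, so its Grundy value is 7.
By the Sprague-Grundy theorem, the Grundy value of a sum of independent games is the XOR of the component values.
Combined value = 1 ⊕ 3 ⊕ 7 = 5.

5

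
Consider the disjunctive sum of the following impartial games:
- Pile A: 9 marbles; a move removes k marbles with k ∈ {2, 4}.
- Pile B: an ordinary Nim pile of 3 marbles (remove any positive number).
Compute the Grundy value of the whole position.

2

Grundy values for pile A (subtraction set {2, 4}):
g(0) = mex{} = 0
g(1) = mex{} = 0
g(2) = mex{0} = 1
g(3) = mex{0} = 1
g(4) = mex{0,1} = 2
g(5) = mex{0,1} = 2
g(6) = mex{1,2} = 0
g(7) = mex{1,2} = 0
g(8) = mex{0,2} = 1
g(9) = mex{0,2} = 1
So g(9) = 1.
Pile B is a plain Nim pile of size 3, so its Grundy value is 3.
The value of a disjunctive sum is the nim-sum of the parts.
Combined value = 1 ⊕ 3 = 2.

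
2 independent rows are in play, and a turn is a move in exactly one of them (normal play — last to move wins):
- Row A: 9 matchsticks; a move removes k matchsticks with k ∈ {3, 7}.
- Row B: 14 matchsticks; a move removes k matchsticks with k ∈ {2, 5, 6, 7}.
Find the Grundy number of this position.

0

Grundy values for row A (subtraction set {3, 7}):
k:     0  1  2  3  4  5  6  7  8  9
g(k):  0  0  0  1  1  1  0  2  2  1
So g(9) = 1.
For row B, compute g(0), g(1), … with moves {2, 5, 6, 7}:
g(0) = mex{} = 0
g(1) = mex{} = 0
g(2) = mex{0} = 1
g(3) = mex{0} = 1
g(4) = mex{1} = 0
g(5) = mex{0,1} = 2
g(6) = mex{0} = 1
g(7) = mex{0,1,2} = 3
g(8) = mex{0,1} = 2
g(9) = mex{0,1,3} = 2
g(10) = mex{0,1,2} = 3
g(11) = mex{0,1,2} = 3
g(12) = mex{1,2,3} = 0
g(13) = mex{1,2,3} = 0
g(14) = mex{0,2,3} = 1
So g(14) = 1.
By the Sprague-Grundy theorem, the Grundy value of a sum of independent games is the XOR of the component values.
Combined value = 1 XOR 1 = 0.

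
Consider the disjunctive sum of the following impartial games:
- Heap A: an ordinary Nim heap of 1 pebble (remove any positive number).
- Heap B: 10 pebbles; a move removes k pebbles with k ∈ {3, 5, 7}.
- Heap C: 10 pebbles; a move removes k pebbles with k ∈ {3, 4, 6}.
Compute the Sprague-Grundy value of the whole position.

Heap A is a plain Nim heap of size 1, so its Grundy value is 1.
Grundy values for heap B (subtraction set {3, 5, 7}):
k:     0  1  2  3  4  5  6  7  8  9 10
g(k):  0  0  0  1  1  1  2  2  2  3  0
So g(10) = 0.
For heap C, compute g(0), g(1), … with moves {3, 4, 6}:
g(0) = mex{} = 0
g(1) = mex{} = 0
g(2) = mex{} = 0
g(3) = mex{0} = 1
g(4) = mex{0} = 1
g(5) = mex{0} = 1
g(6) = mex{0,1} = 2
g(7) = mex{0,1} = 2
g(8) = mex{0,1} = 2
g(9) = mex{1,2} = 0
g(10) = mex{1,2} = 0
So g(10) = 0.
The value of a disjunctive sum is the nim-sum of the parts.
Combined value = 1 XOR 0 XOR 0 = 1.

1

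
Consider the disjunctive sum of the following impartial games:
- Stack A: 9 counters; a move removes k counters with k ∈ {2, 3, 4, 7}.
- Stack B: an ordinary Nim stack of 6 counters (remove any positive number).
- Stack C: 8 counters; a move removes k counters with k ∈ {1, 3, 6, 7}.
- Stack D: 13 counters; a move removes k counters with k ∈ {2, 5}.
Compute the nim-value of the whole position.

1

Grundy values for stack A (subtraction set {2, 3, 4, 7}):
k:     0  1  2  3  4  5  6  7  8  9
g(k):  0  0  1  1  2  2  0  3  1  4
So g(9) = 4.
Stack B is a plain Nim stack of size 6, so its Grundy value is 6.
Grundy values for stack C (subtraction set {1, 3, 6, 7}):
g(0) = mex{} = 0
g(1) = mex{0} = 1
g(2) = mex{1} = 0
g(3) = mex{0} = 1
g(4) = mex{1} = 0
g(5) = mex{0} = 1
g(6) = mex{0,1} = 2
g(7) = mex{0,1,2} = 3
g(8) = mex{0,1,3} = 2
So g(8) = 2.
Grundy values for stack D (subtraction set {2, 5}):
k:     0  1  2  3  4  5  6  7  8  9 10 11 12 13
g(k):  0  0  1  1  0  2  1  0  0  1  1  0  2  1
So g(13) = 1.
By the Sprague-Grundy theorem, the Grundy value of a sum of independent games is the XOR of the component values.
Combined value = 4 XOR 6 XOR 2 XOR 1 = 1.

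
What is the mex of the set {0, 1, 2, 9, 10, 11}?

3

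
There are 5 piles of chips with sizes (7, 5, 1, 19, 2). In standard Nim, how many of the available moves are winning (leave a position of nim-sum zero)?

1

In binary:
  00111  (7)
  00101  (5)
  00001  (1)
  10011  (19)
  00010  (2)
  -----
  10010  (18)
The overall nim-sum is X = 18. A pile of size p has a winning move iff p XOR X < p (reduce it to p XOR X).
  7: 7 XOR 18 = 21 ≥ 7 — no move.
  5: 5 XOR 18 = 23 ≥ 5 — no move.
  1: 1 XOR 18 = 19 ≥ 1 — no move.
  19: 19 XOR 18 = 1 < 19 — winning move (to 1).
  2: 2 XOR 18 = 16 ≥ 2 — no move.
That gives 1 winning move.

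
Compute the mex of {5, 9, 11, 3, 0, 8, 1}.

The values 0, 1 are all present; 2 is the first non-negative integer missing from the set.

2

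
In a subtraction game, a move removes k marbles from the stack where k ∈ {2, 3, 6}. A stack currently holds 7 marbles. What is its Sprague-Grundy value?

Grundy values for subtraction set {2, 3, 6}:
k:     0  1  2  3  4  5  6  7
g(k):  0  0  1  1  2  0  3  1
So g(7) = 1.

1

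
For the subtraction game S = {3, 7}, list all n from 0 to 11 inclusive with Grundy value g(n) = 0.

0, 1, 2, 6, 10, 11

Build the Grundy sequence with g(k) = mex{g(k−s) : s ∈ {3, 7}, s ≤ k}:
k:     0  1  2  3  4  5  6  7  8  9 10 11
g(k):  0  0  0  1  1  1  0  2  2  1  0  0
The P-positions (g = 0) in 0..11 are 0, 1, 2, 6, 10, 11.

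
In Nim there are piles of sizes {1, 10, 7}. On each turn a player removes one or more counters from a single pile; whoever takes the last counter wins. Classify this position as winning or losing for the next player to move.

Winning position

Compute the nim-sum pairwise:
1 XOR 10 = 11
11 XOR 7 = 12
The nim-sum is 12 ≠ 0, so this is an N-position: the player to move can win.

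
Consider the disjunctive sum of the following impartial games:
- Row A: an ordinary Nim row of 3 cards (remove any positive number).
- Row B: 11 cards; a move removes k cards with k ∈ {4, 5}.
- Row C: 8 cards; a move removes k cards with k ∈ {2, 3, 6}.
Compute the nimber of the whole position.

1

Row A is a plain Nim row of size 3, so its Grundy value is 3.
Grundy values for row B (subtraction set {4, 5}):
k:     0  1  2  3  4  5  6  7  8  9 10 11
g(k):  0  0  0  0  1  1  1  1  2  0  0  0
So g(11) = 0.
Build the Grundy sequence for row C with g(k) = mex{g(k−s) : s ∈ {2, 3, 6}, s ≤ k}:
g(0) = mex{} = 0
g(1) = mex{} = 0
g(2) = mex{0} = 1
g(3) = mex{0} = 1
g(4) = mex{0,1} = 2
g(5) = mex{1} = 0
g(6) = mex{0,1,2} = 3
g(7) = mex{0,2} = 1
g(8) = mex{0,1,3} = 2
So g(8) = 2.
By the Sprague-Grundy theorem, the Grundy value of a sum of independent games is the XOR of the component values.
Combined value = 3 ⊕ 0 ⊕ 2 = 1.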